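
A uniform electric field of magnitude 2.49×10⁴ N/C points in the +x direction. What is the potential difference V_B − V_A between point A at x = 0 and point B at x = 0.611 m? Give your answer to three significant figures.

In a uniform field, potential decreases in the direction of E: V_B − V_A = −E·Δx.
V_B − V_A = −(2.49×10⁴ V/m)(0.611 m) = -1.52×10⁴ V.

-1.52×10⁴ V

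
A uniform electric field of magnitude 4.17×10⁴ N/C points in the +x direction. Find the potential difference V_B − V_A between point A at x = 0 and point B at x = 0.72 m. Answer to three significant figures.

In a uniform field, potential decreases in the direction of E: V_B − V_A = −E·Δx.
V_B − V_A = −(4.17×10⁴ V/m)(0.720 m) = -3.00×10⁴ V.

-3.00×10⁴ V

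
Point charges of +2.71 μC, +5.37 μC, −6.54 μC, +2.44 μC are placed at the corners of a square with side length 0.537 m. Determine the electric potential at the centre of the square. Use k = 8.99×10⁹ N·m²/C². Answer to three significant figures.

9.42×10⁴ V

Electric potential is a scalar, so the contributions from each charge add algebraically: V = Σ kqᵢ/rᵢ.
The distance from each corner to the centre is a√2/2 = 0.380 m.
V = k[(2.71×10⁻⁶)/(0.380) + (5.37×10⁻⁶)/(0.380) + (-6.54×10⁻⁶)/(0.380) + (2.44×10⁻⁶)/(0.380)] = 9.42×10⁴ V.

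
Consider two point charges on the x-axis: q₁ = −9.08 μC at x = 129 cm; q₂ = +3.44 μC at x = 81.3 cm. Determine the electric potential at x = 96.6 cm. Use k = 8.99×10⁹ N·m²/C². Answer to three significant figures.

Electric potential is a scalar, so the contributions from each charge add algebraically: V = Σ kqᵢ/rᵢ.
Distances from the field point to each charge: r₁ = 0.324 m, r₂ = 0.153 m.
V = k[(-9.08×10⁻⁶)/(0.324) + (3.44×10⁻⁶)/(0.153)] = -4.98×10⁴ V.

-4.98×10⁴ V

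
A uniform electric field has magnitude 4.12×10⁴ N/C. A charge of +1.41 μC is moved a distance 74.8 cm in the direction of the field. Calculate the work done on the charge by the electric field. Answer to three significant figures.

0.0435 J

The potential change for a displacement 74.8 cm in the direction of the field is ΔV = −Ed = -3.08×10⁴ V.
W_field = −qΔV = 0.0435 J.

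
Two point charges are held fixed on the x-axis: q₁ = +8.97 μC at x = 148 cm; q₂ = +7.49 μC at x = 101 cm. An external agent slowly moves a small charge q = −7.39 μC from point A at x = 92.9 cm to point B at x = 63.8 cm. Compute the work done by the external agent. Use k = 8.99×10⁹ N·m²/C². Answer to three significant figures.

For quasistatic motion the external work equals the change in potential energy: W_ext = qΔV = q(V_B − V_A).
At A: distances to the source charges are 0.551 m, 0.0810 m; V_A = Σ kqᵢ/rᵢ = 9.78×10⁵ V.
At B: distances to the source charges are 0.842 m, 0.372 m; V_B = Σ kqᵢ/rᵢ = 2.77×10⁵ V.
ΔV = V_B − V_A = -7.01×10⁵ V.
W_ext = qΔV = (-7.39×10⁻⁶ C)(-7.01×10⁵ V) = 5.18 J.

5.18 J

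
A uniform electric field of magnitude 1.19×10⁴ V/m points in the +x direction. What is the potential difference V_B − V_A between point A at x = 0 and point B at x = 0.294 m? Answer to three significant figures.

-3500 V

In a uniform field, potential decreases in the direction of E: V_B − V_A = −E·Δx.
V_B − V_A = −(1.19×10⁴ V/m)(0.294 m) = -3500 V.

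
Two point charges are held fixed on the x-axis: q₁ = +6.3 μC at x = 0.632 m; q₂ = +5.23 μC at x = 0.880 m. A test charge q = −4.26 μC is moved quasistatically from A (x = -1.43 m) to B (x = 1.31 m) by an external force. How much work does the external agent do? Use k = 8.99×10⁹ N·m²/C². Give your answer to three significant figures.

-0.618 J

For quasistatic motion the external work equals the change in potential energy: W_ext = qΔV = q(V_B − V_A).
At A: distances to the source charges are 2.06 m, 2.31 m; V_A = Σ kqᵢ/rᵢ = 4.78×10⁴ V.
At B: distances to the source charges are 0.678 m, 0.430 m; V_B = Σ kqᵢ/rᵢ = 1.93×10⁵ V.
ΔV = V_B − V_A = 1.45×10⁵ V.
W_ext = qΔV = (-4.26×10⁻⁶ C)(1.45×10⁵ V) = -0.618 J.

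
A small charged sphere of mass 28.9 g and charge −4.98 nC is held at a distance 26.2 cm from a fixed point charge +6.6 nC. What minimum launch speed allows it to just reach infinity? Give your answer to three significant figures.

8.83×10⁻³ m/s

To just escape, total mechanical energy must reach zero at infinity: ½mv²_min + U = 0, so ½mv²_min = −U = |kQq|/r.
|U| = |kQq|/r = (8.99×10⁹ N·m²/C²)(6.60×10⁻⁹)(4.98×10⁻⁹)/(0.262) = 1.13×10⁻⁶ J.
v_min = √(2|U|/m) = √(2·1.13×10⁻⁶/0.0289) = 8.83×10⁻³ m/s.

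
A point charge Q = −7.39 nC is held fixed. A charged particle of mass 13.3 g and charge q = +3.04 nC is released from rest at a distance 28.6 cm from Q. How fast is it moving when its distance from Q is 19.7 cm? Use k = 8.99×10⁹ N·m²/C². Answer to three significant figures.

6.93×10⁻³ m/s

Only the electrostatic force acts, so mechanical energy is conserved: ½mv² = U₁ − U₂ = kQq(1/r₁ − 1/r₂).
U₁ − U₂ = (8.99×10⁹ N·m²/C²)(-7.39×10⁻⁹ C)(3.04×10⁻⁹ C)(1/0.286 − 1/0.197) = 3.19×10⁻⁷ J.
v = √(2·3.19×10⁻⁷/0.0133) = 6.93×10⁻³ m/s.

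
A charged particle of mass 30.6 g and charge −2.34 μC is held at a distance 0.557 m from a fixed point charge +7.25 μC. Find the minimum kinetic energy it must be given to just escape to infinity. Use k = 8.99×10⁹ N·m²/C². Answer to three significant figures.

0.274 J

To just escape, total mechanical energy must reach zero at infinity: ½mv²_min + U = 0, so ½mv²_min = −U = |kQq|/r.
|U| = |kQq|/r = (8.99×10⁹ N·m²/C²)(7.25×10⁻⁶)(2.34×10⁻⁶)/(0.557) = 0.274 J.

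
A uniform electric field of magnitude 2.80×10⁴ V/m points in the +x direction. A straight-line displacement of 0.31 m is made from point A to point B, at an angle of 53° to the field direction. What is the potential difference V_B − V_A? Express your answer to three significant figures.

Only the component of displacement along E changes the potential: ΔV = −E·d·cosθ.
ΔV = −(2.80×10⁴ V/m)(0.310 m)cos53° = -5220 V.

-5220 V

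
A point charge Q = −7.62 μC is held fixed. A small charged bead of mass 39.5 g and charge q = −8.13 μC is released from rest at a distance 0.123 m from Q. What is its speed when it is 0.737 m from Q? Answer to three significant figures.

Only the electrostatic force acts, so mechanical energy is conserved: ½mv² = U₁ − U₂ = kQq(1/r₁ − 1/r₂).
U₁ − U₂ = (8.99×10⁹ N·m²/C²)(-7.62×10⁻⁶ C)(-8.13×10⁻⁶ C)(1/0.123 − 1/0.737) = 3.77 J.
v = √(2·3.77/0.0395) = 13.8 m/s.

13.8 m/s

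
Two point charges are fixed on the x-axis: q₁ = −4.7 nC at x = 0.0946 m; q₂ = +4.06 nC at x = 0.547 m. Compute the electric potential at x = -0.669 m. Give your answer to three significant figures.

-25.3 V

Electric potential is a scalar, so the contributions from each charge add algebraically: V = Σ kqᵢ/rᵢ.
Distances from the field point to each charge: r₁ = 0.764 m, r₂ = 1.22 m.
V = k[(-4.70×10⁻⁹)/(0.764) + (4.06×10⁻⁹)/(1.22)] = -25.3 V.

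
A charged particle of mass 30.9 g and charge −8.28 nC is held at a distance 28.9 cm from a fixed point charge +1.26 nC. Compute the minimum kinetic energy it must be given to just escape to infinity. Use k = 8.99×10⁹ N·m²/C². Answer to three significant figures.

3.25×10⁻⁷ J

To just escape, total mechanical energy must reach zero at infinity: ½mv²_min + U = 0, so ½mv²_min = −U = |kQq|/r.
|U| = |kQq|/r = (8.99×10⁹ N·m²/C²)(1.26×10⁻⁹)(8.28×10⁻⁹)/(0.289) = 3.25×10⁻⁷ J.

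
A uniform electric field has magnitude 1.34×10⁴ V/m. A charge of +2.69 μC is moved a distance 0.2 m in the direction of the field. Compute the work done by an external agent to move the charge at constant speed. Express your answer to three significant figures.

-7.21×10⁻³ J

The potential change for a displacement 0.2 m in the direction of the field is ΔV = −Ed = -2680 V.
W_ext = qΔV = -7.21×10⁻³ J.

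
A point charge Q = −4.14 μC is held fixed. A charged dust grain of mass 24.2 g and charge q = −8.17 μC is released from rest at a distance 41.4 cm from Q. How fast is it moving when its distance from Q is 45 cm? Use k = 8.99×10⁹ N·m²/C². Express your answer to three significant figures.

2.20 m/s

Only the electrostatic force acts, so mechanical energy is conserved: ½mv² = U₁ − U₂ = kQq(1/r₁ − 1/r₂).
U₁ − U₂ = (8.99×10⁹ N·m²/C²)(-4.14×10⁻⁶ C)(-8.17×10⁻⁶ C)(1/0.414 − 1/0.450) = 0.0588 J.
v = √(2·0.0588/0.0242) = 2.20 m/s.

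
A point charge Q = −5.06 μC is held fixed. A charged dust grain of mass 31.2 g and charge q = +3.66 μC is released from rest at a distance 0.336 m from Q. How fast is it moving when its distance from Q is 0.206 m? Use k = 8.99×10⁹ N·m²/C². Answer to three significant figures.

Only the electrostatic force acts, so mechanical energy is conserved: ½mv² = U₁ − U₂ = kQq(1/r₁ − 1/r₂).
U₁ − U₂ = (8.99×10⁹ N·m²/C²)(-5.06×10⁻⁶ C)(3.66×10⁻⁶ C)(1/0.336 − 1/0.206) = 0.313 J.
v = √(2·0.313/0.0312) = 4.48 m/s.

4.48 m/s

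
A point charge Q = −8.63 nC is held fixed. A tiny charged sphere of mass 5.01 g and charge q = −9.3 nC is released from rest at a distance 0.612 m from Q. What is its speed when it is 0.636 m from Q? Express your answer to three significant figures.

Only the electrostatic force acts, so mechanical energy is conserved: ½mv² = U₁ − U₂ = kQq(1/r₁ − 1/r₂).
U₁ − U₂ = (8.99×10⁹ N·m²/C²)(-8.63×10⁻⁹ C)(-9.30×10⁻⁹ C)(1/0.612 − 1/0.636) = 4.45×10⁻⁸ J.
v = √(2·4.45×10⁻⁸/5.01×10⁻³) = 4.21×10⁻³ m/s.

4.21×10⁻³ m/s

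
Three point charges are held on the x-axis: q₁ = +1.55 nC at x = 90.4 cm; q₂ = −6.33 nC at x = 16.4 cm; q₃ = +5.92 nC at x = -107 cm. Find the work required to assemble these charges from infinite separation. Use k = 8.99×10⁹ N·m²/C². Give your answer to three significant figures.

-3.50×10⁻⁷ J

The assembly work is the sum of pairwise potential energies, U = Σ_{i<j} kqᵢqⱼ/rᵢⱼ.
Pair separations: r₁₂ = 0.740 m, r₁₃ = 1.97 m, r₂₃ = 1.23 m.
U = (-1.19×10⁻⁷) + (4.18×10⁻⁸) + (-2.73×10⁻⁷) = -3.50×10⁻⁷ J.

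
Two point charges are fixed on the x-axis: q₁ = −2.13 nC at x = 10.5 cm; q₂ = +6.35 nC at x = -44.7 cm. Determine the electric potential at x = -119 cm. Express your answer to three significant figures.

62.0 V

Electric potential is a scalar, so the contributions from each charge add algebraically: V = Σ kqᵢ/rᵢ.
Distances from the field point to each charge: r₁ = 1.29 m, r₂ = 0.743 m.
V = k[(-2.13×10⁻⁹)/(1.29) + (6.35×10⁻⁹)/(0.743)] = 62.0 V.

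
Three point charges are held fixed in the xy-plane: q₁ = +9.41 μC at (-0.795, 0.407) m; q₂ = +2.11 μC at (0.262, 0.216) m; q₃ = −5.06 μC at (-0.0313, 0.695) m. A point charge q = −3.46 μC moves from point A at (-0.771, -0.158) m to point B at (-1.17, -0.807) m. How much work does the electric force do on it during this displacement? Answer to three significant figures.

-0.254 J

The work done by the electric force is W_field = −ΔU = −q(V_B − V_A) = q(V_A − V_B).
At A: distances to the source charges are 0.566 m, 1.10 m, 1.13 m; V_A = Σ kqᵢ/rᵢ = 1.27×10⁵ V.
At B: distances to the source charges are 1.27 m, 1.76 m, 1.88 m; V_B = Σ kqᵢ/rᵢ = 5.32×10⁴ V.
ΔV = V_B − V_A = -7.33×10⁴ V.
W_field = −qΔV = −(-3.46×10⁻⁶ C)(-7.33×10⁴ V) = -0.254 J.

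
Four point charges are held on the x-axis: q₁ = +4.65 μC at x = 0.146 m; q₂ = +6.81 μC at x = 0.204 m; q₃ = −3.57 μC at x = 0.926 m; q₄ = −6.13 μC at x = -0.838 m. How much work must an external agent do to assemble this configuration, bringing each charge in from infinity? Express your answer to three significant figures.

The assembly work is the sum of pairwise potential energies, U = Σ_{i<j} kqᵢqⱼ/rᵢⱼ.
Pair separations: r₁₂ = 0.0580 m, r₁₃ = 0.780 m, r₁₄ = 0.984 m, r₂₃ = 0.722 m, r₂₄ = 1.04 m, r₃₄ = 1.76 m.
Summing all 6 pair terms gives U = 3.91 J.

3.91 J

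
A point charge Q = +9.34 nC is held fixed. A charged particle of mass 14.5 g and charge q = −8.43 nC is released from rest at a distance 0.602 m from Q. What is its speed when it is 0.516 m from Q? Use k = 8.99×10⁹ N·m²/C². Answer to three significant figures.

5.20×10⁻³ m/s

Only the electrostatic force acts, so mechanical energy is conserved: ½mv² = U₁ − U₂ = kQq(1/r₁ − 1/r₂).
U₁ − U₂ = (8.99×10⁹ N·m²/C²)(9.34×10⁻⁹ C)(-8.43×10⁻⁹ C)(1/0.602 − 1/0.516) = 1.96×10⁻⁷ J.
v = √(2·1.96×10⁻⁷/0.0145) = 5.20×10⁻³ m/s.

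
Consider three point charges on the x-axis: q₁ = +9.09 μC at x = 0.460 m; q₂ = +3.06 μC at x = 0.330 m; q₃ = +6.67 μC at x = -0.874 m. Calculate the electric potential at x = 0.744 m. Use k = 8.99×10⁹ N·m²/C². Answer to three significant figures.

Electric potential is a scalar, so the contributions from each charge add algebraically: V = Σ kqᵢ/rᵢ.
Distances from the field point to each charge: r₁ = 0.284 m, r₂ = 0.414 m, r₃ = 1.62 m.
V = k[(9.09×10⁻⁶)/(0.284) + (3.06×10⁻⁶)/(0.414) + (6.67×10⁻⁶)/(1.62)] = 3.91×10⁵ V.

3.91×10⁵ V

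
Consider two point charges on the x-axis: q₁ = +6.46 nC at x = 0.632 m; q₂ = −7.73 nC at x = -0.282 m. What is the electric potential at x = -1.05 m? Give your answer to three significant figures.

The total potential is the scalar sum of each charge's contribution, V = Σ kqᵢ/rᵢ.
Distances from the field point to each charge: r₁ = 1.68 m, r₂ = 0.768 m.
V = k[(6.46×10⁻⁹)/(1.68) + (-7.73×10⁻⁹)/(0.768)] = -56.0 V.

-56.0 V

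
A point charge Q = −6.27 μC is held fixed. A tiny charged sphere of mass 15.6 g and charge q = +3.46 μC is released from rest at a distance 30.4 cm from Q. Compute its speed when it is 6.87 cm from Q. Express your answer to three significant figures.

Only the electrostatic force acts, so mechanical energy is conserved: ½mv² = U₁ − U₂ = kQq(1/r₁ − 1/r₂).
U₁ − U₂ = (8.99×10⁹ N·m²/C²)(-6.27×10⁻⁶ C)(3.46×10⁻⁶ C)(1/0.304 − 1/0.0687) = 2.20 J.
v = √(2·2.20/0.0156) = 16.8 m/s.

16.8 m/s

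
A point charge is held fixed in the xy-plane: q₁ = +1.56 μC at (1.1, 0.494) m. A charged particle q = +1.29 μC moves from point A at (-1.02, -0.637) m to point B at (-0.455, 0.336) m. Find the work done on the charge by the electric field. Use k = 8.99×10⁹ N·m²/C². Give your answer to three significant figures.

The work done by the electric force is W_field = −ΔU = −q(V_B − V_A) = q(V_A − V_B).
At A: distance to the source charge is 2.40 m; V_A = kq₁/r = 5840 V.
At B: distance to the source charge is 1.56 m; V_B = kq₁/r = 8970 V.
ΔV = V_B − V_A = 3140 V.
W_field = −qΔV = −(1.29×10⁻⁶ C)(3140 V) = -4.05×10⁻³ J.

-4.05×10⁻³ J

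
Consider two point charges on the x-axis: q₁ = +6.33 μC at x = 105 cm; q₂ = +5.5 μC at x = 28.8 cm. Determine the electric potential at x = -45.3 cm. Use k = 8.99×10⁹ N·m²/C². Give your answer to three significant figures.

1.05×10⁵ V

Electric potential is a scalar, so the contributions from each charge add algebraically: V = Σ kqᵢ/rᵢ.
Distances from the field point to each charge: r₁ = 1.50 m, r₂ = 0.741 m.
V = k[(6.33×10⁻⁶)/(1.50) + (5.50×10⁻⁶)/(0.741)] = 1.05×10⁵ V.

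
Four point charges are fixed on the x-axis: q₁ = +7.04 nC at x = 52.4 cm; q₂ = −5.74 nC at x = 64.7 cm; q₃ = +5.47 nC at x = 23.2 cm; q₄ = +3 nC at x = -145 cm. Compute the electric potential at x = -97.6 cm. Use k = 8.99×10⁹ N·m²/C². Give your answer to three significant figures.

Electric potential is a scalar, so the contributions from each charge add algebraically: V = Σ kqᵢ/rᵢ.
Distances from the field point to each charge: r₁ = 1.50 m, r₂ = 1.62 m, r₃ = 1.21 m, r₄ = 0.474 m.
V = k[(7.04×10⁻⁹)/(1.50) + (-5.74×10⁻⁹)/(1.62) + (5.47×10⁻⁹)/(1.21) + (3.00×10⁻⁹)/(0.474)] = 108 V.

108 V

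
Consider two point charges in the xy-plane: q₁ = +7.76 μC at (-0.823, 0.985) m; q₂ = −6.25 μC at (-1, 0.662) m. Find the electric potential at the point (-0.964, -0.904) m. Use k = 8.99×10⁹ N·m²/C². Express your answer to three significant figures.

Electric potential is a scalar, so the contributions from each charge add algebraically: V = Σ kqᵢ/rᵢ.
Distances from the field point to each charge: r₁ = 1.89 m, r₂ = 1.57 m.
V = k[(7.76×10⁻⁶)/(1.89) + (-6.25×10⁻⁶)/(1.57)] = 958 V.

958 V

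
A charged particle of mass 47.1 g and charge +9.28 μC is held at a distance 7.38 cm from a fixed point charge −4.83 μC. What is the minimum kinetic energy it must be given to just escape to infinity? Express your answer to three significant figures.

To just escape, total mechanical energy must reach zero at infinity: ½mv²_min + U = 0, so ½mv²_min = −U = |kQq|/r.
|U| = |kQq|/r = (8.99×10⁹ N·m²/C²)(4.83×10⁻⁶)(9.28×10⁻⁶)/(0.0738) = 5.46 J.

5.46 J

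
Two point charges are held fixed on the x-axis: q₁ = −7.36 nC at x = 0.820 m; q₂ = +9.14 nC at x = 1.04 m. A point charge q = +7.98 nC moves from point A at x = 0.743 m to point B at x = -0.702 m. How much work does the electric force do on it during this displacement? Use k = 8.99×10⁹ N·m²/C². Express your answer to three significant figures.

-4.68×10⁻⁶ J

The work done by the electric force is W_field = −ΔU = −q(V_B − V_A) = q(V_A − V_B).
At A: distances to the source charges are 0.0770 m, 0.297 m; V_A = Σ kqᵢ/rᵢ = -583 V.
At B: distances to the source charges are 1.52 m, 1.74 m; V_B = Σ kqᵢ/rᵢ = 3.70 V.
ΔV = V_B − V_A = 586 V.
W_field = −qΔV = −(7.98×10⁻⁹ C)(586 V) = -4.68×10⁻⁶ J.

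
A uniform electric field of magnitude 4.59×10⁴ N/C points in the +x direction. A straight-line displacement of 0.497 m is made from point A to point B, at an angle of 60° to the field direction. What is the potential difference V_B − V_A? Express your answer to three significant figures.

Only the component of displacement along E changes the potential: ΔV = −E·d·cosθ.
ΔV = −(4.59×10⁴ V/m)(0.497 m)cos60° = -1.14×10⁴ V.

-1.14×10⁴ V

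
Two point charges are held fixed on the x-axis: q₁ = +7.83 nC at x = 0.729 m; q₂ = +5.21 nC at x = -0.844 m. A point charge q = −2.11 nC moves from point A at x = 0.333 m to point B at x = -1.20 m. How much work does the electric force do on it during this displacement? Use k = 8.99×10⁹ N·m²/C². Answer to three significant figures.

The work done by the electric force is W_field = −ΔU = −q(V_B − V_A) = q(V_A − V_B).
At A: distances to the source charges are 0.396 m, 1.18 m; V_A = Σ kqᵢ/rᵢ = 218 V.
At B: distances to the source charges are 1.93 m, 0.356 m; V_B = Σ kqᵢ/rᵢ = 168 V.
ΔV = V_B − V_A = -49.5 V.
W_field = −qΔV = −(-2.11×10⁻⁹ C)(-49.5 V) = -1.04×10⁻⁷ J.

-1.04×10⁻⁷ J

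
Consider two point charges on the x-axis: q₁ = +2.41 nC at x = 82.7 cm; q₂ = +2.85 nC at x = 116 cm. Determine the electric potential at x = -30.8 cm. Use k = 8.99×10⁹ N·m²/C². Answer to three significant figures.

The total potential is the scalar sum of each charge's contribution, V = Σ kqᵢ/rᵢ.
Distances from the field point to each charge: r₁ = 1.14 m, r₂ = 1.47 m.
V = k[(2.41×10⁻⁹)/(1.14) + (2.85×10⁻⁹)/(1.47)] = 36.5 V.

36.5 V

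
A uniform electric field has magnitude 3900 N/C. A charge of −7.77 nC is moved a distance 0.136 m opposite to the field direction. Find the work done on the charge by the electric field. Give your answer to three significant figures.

The potential change for a displacement 0.136 m opposite to the field direction is ΔV = +Ed = 530 V.
W_field = −qΔV = 4.12×10⁻⁶ J.

4.12×10⁻⁶ J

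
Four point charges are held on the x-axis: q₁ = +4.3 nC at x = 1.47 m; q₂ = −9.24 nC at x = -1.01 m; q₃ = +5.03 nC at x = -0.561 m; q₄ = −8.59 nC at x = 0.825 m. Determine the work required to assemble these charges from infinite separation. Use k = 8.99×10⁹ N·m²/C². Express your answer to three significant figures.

-1.39×10⁻⁶ J

The assembly work is the sum of pairwise potential energies, U = Σ_{i<j} kqᵢqⱼ/rᵢⱼ.
Pair separations: r₁₂ = 2.48 m, r₁₃ = 2.03 m, r₁₄ = 0.645 m, r₂₃ = 0.449 m, r₂₄ = 1.83 m, r₃₄ = 1.39 m.
Summing all 6 pair terms gives U = -1.39×10⁻⁶ J.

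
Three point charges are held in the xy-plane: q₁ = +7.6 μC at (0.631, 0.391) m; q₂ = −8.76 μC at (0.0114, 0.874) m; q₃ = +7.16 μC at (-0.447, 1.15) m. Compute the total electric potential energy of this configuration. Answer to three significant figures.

-1.44 J

The assembly work is the sum of pairwise potential energies, U = Σ_{i<j} kqᵢqⱼ/rᵢⱼ.
Pair separations: r₁₂ = 0.786 m, r₁₃ = 1.32 m, r₂₃ = 0.535 m.
U = (-0.762) + (0.371) + (-1.05) = -1.44 J.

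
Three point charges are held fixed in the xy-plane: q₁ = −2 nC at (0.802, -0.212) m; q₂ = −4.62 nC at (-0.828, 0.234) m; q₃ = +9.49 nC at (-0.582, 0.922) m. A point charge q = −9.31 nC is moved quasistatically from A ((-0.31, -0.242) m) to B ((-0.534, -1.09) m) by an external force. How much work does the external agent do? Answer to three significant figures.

For quasistatic motion the external work equals the change in potential energy: W_ext = qΔV = q(V_B − V_A).
At A: distances to the source charges are 1.11 m, 0.703 m, 1.20 m; V_A = Σ kqᵢ/rᵢ = -3.83 V.
At B: distances to the source charges are 1.60 m, 1.36 m, 2.01 m; V_B = Σ kqᵢ/rᵢ = 0.520 V.
ΔV = V_B − V_A = 4.35 V.
W_ext = qΔV = (-9.31×10⁻⁹ C)(4.35 V) = -4.05×10⁻⁸ J.

-4.05×10⁻⁸ J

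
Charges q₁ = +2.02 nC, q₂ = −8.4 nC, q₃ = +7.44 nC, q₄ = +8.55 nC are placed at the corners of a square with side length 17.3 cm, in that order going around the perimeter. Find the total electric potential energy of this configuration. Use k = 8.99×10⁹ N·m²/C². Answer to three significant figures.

The work to assemble the configuration equals its total potential energy, U = Σ kqᵢqⱼ/rᵢⱼ over all pairs.
The four side pairs have separation 0.173 m and the two diagonal pairs 0.245 m.
Summing all 6 pair terms gives U = -2.01×10⁻⁶ J.

-2.01×10⁻⁶ J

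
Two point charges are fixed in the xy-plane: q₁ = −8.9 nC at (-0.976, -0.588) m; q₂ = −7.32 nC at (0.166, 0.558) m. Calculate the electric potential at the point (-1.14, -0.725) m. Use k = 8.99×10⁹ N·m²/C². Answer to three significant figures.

-410 V

The total potential is the scalar sum of each charge's contribution, V = Σ kqᵢ/rᵢ.
Distances from the field point to each charge: r₁ = 0.214 m, r₂ = 1.83 m.
V = k[(-8.90×10⁻⁹)/(0.214) + (-7.32×10⁻⁹)/(1.83)] = -410 V.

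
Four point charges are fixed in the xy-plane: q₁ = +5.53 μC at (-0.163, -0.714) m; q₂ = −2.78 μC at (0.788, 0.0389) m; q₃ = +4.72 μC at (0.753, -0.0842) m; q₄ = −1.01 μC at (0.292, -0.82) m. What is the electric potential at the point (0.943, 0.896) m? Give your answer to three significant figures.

3.43×10⁴ V

Electric potential is a scalar, so the contributions from each charge add algebraically: V = Σ kqᵢ/rᵢ.
Distances from the field point to each charge: r₁ = 1.95 m, r₂ = 0.871 m, r₃ = 0.998 m, r₄ = 1.84 m.
V = k[(5.53×10⁻⁶)/(1.95) + (-2.78×10⁻⁶)/(0.871) + (4.72×10⁻⁶)/(0.998) + (-1.01×10⁻⁶)/(1.84)] = 3.43×10⁴ V.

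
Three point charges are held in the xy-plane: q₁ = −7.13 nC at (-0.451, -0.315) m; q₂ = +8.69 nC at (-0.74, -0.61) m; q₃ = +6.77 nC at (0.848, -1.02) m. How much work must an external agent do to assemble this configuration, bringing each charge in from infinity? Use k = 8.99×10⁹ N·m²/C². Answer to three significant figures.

-1.32×10⁻⁶ J

The assembly work is the sum of pairwise potential energies, U = Σ_{i<j} kqᵢqⱼ/rᵢⱼ.
Pair separations: r₁₂ = 0.413 m, r₁₃ = 1.48 m, r₂₃ = 1.64 m.
U = (-1.35×10⁻⁶) + (-2.94×10⁻⁷) + (3.22×10⁻⁷) = -1.32×10⁻⁶ J.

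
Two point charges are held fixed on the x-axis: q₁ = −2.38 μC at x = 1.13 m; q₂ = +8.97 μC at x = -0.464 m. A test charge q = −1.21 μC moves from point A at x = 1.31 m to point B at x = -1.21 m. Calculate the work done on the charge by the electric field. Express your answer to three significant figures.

The work done by the electric force is W_field = −ΔU = −q(V_B − V_A) = q(V_A − V_B).
At A: distances to the source charges are 0.180 m, 1.77 m; V_A = Σ kqᵢ/rᵢ = -7.34×10⁴ V.
At B: distances to the source charges are 2.34 m, 0.746 m; V_B = Σ kqᵢ/rᵢ = 9.90×10⁴ V.
ΔV = V_B − V_A = 1.72×10⁵ V.
W_field = −qΔV = −(-1.21×10⁻⁶ C)(1.72×10⁵ V) = 0.209 J.

0.209 J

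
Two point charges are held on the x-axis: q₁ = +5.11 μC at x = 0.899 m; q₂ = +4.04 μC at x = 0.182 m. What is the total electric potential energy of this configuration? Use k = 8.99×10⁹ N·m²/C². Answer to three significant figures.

0.259 J

The work to assemble the configuration equals its total potential energy, U = Σ kqᵢqⱼ/rᵢⱼ over all pairs.
Pair separations: r₁₂ = 0.717 m.
U = (0.259) = 0.259 J.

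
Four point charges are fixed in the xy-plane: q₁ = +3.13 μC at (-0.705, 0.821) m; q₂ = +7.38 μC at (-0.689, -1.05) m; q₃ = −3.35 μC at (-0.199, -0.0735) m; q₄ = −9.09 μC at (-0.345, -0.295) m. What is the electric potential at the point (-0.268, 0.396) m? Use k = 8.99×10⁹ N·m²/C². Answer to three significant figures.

-9.08×10⁴ V

Electric potential is a scalar, so the contributions from each charge add algebraically: V = Σ kqᵢ/rᵢ.
Distances from the field point to each charge: r₁ = 0.610 m, r₂ = 1.51 m, r₃ = 0.475 m, r₄ = 0.695 m.
V = k[(3.13×10⁻⁶)/(0.610) + (7.38×10⁻⁶)/(1.51) + (-3.35×10⁻⁶)/(0.475) + (-9.09×10⁻⁶)/(0.695)] = -9.08×10⁴ V.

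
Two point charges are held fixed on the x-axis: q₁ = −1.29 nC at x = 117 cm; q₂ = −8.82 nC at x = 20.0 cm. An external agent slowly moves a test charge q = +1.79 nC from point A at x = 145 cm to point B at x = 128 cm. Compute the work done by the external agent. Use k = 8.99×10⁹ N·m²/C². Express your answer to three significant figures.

For quasistatic motion the external work equals the change in potential energy: W_ext = qΔV = q(V_B − V_A).
At A: distances to the source charges are 0.280 m, 1.25 m; V_A = Σ kqᵢ/rᵢ = -105 V.
At B: distances to the source charges are 0.110 m, 1.08 m; V_B = Σ kqᵢ/rᵢ = -179 V.
ΔV = V_B − V_A = -74.0 V.
W_ext = qΔV = (1.79×10⁻⁹ C)(-74.0 V) = -1.32×10⁻⁷ J.

-1.32×10⁻⁷ J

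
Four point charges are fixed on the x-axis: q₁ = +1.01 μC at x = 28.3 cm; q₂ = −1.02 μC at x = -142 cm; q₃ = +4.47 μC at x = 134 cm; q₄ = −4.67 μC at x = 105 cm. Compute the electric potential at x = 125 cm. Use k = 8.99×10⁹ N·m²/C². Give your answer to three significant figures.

The total potential is the scalar sum of each charge's contribution, V = Σ kqᵢ/rᵢ.
Distances from the field point to each charge: r₁ = 0.967 m, r₂ = 2.67 m, r₃ = 0.0900 m, r₄ = 0.200 m.
V = k[(1.01×10⁻⁶)/(0.967) + (-1.02×10⁻⁶)/(2.67) + (4.47×10⁻⁶)/(0.0900) + (-4.67×10⁻⁶)/(0.200)] = 2.43×10⁵ V.

2.43×10⁵ V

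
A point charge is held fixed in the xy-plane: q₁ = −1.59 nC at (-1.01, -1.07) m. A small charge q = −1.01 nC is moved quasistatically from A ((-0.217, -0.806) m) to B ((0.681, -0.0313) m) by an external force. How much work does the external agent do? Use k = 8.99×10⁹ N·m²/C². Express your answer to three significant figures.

For quasistatic motion the external work equals the change in potential energy: W_ext = qΔV = q(V_B − V_A).
At A: distance to the source charge is 0.836 m; V_A = kq₁/r = -17.1 V.
At B: distance to the source charge is 1.98 m; V_B = kq₁/r = -7.20 V.
ΔV = V_B − V_A = 9.90 V.
W_ext = qΔV = (-1.01×10⁻⁹ C)(9.90 V) = -1.00×10⁻⁸ J.

-1.00×10⁻⁸ J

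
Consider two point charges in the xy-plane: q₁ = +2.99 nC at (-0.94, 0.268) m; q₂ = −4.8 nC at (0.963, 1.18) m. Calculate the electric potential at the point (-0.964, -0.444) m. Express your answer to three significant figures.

20.6 V

The total potential is the scalar sum of each charge's contribution, V = Σ kqᵢ/rᵢ.
Distances from the field point to each charge: r₁ = 0.712 m, r₂ = 2.52 m.
V = k[(2.99×10⁻⁹)/(0.712) + (-4.80×10⁻⁹)/(2.52)] = 20.6 V.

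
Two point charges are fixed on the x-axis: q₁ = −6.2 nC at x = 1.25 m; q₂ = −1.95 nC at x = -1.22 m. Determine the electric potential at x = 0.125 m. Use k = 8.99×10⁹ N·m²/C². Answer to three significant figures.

-62.6 V

Electric potential is a scalar, so the contributions from each charge add algebraically: V = Σ kqᵢ/rᵢ.
Distances from the field point to each charge: r₁ = 1.12 m, r₂ = 1.34 m.
V = k[(-6.20×10⁻⁹)/(1.12) + (-1.95×10⁻⁹)/(1.34)] = -62.6 V.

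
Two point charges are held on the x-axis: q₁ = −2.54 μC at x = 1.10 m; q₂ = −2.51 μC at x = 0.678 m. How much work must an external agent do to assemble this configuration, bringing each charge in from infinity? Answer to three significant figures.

The work to assemble the configuration equals its total potential energy, U = Σ kqᵢqⱼ/rᵢⱼ over all pairs.
Pair separations: r₁₂ = 0.422 m.
U = (0.136) = 0.136 J.

0.136 J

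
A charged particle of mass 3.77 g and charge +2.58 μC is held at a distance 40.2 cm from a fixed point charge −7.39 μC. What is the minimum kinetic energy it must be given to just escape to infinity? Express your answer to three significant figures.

To just escape, total mechanical energy must reach zero at infinity: ½mv²_min + U = 0, so ½mv²_min = −U = |kQq|/r.
|U| = |kQq|/r = (8.99×10⁹ N·m²/C²)(7.39×10⁻⁶)(2.58×10⁻⁶)/(0.402) = 0.426 J.

0.426 J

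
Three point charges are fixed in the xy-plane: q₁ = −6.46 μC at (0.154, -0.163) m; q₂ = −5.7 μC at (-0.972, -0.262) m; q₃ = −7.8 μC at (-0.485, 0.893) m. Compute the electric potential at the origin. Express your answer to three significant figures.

Electric potential is a scalar, so the contributions from each charge add algebraically: V = Σ kqᵢ/rᵢ.
Distances from the field point to each charge: r₁ = 0.224 m, r₂ = 1.01 m, r₃ = 1.02 m.
V = k[(-6.46×10⁻⁶)/(0.224) + (-5.70×10⁻⁶)/(1.01) + (-7.80×10⁻⁶)/(1.02)] = -3.79×10⁵ V.

-3.79×10⁵ V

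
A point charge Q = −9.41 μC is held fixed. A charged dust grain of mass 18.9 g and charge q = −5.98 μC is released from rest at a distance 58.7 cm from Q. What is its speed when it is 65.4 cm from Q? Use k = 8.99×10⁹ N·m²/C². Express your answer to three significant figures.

3.06 m/s

Only the electrostatic force acts, so mechanical energy is conserved: ½mv² = U₁ − U₂ = kQq(1/r₁ − 1/r₂).
U₁ − U₂ = (8.99×10⁹ N·m²/C²)(-9.41×10⁻⁶ C)(-5.98×10⁻⁶ C)(1/0.587 − 1/0.654) = 0.0883 J.
v = √(2·0.0883/0.0189) = 3.06 m/s.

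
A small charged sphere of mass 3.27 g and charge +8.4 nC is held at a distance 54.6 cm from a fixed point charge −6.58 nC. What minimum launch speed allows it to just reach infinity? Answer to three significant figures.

To just escape, total mechanical energy must reach zero at infinity: ½mv²_min + U = 0, so ½mv²_min = −U = |kQq|/r.
|U| = |kQq|/r = (8.99×10⁹ N·m²/C²)(6.58×10⁻⁹)(8.40×10⁻⁹)/(0.546) = 9.10×10⁻⁷ J.
v_min = √(2|U|/m) = √(2·9.10×10⁻⁷/3.27×10⁻³) = 0.0236 m/s.

0.0236 m/s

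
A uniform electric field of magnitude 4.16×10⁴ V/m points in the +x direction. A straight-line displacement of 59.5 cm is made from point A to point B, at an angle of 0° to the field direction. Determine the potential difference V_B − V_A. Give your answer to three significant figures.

Only the component of displacement along E changes the potential: ΔV = −E·d·cosθ.
ΔV = −(4.16×10⁴ V/m)(0.595 m)cos0° = -2.48×10⁴ V.

-2.48×10⁴ V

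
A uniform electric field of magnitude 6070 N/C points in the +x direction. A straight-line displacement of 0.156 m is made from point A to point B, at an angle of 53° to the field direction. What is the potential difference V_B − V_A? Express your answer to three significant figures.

-570 V

Only the component of displacement along E changes the potential: ΔV = −E·d·cosθ.
ΔV = −(6070 V/m)(0.156 m)cos53° = -570 V.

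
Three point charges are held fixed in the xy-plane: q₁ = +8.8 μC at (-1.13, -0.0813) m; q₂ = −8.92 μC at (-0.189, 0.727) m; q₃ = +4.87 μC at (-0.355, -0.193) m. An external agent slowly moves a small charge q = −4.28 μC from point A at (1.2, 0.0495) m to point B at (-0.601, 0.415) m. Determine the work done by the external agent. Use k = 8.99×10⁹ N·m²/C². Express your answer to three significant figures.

For quasistatic motion the external work equals the change in potential energy: W_ext = qΔV = q(V_B − V_A).
At A: distances to the source charges are 2.33 m, 1.55 m, 1.57 m; V_A = Σ kqᵢ/rᵢ = 9830 V.
At B: distances to the source charges are 0.725 m, 0.517 m, 0.656 m; V_B = Σ kqᵢ/rᵢ = 2.07×10⁴ V.
ΔV = V_B − V_A = 1.08×10⁴ V.
W_ext = qΔV = (-4.28×10⁻⁶ C)(1.08×10⁴ V) = -0.0463 J.

-0.0463 J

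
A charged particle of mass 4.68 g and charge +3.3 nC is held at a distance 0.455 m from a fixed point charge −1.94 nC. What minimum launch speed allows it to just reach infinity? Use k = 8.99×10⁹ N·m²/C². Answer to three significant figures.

7.35×10⁻³ m/s

To just escape, total mechanical energy must reach zero at infinity: ½mv²_min + U = 0, so ½mv²_min = −U = |kQq|/r.
|U| = |kQq|/r = (8.99×10⁹ N·m²/C²)(1.94×10⁻⁹)(3.30×10⁻⁹)/(0.455) = 1.26×10⁻⁷ J.
v_min = √(2|U|/m) = √(2·1.26×10⁻⁷/4.68×10⁻³) = 7.35×10⁻³ m/s.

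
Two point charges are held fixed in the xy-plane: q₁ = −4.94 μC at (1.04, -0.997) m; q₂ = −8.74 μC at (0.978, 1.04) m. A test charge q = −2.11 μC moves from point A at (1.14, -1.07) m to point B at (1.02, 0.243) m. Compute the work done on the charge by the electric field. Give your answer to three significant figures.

0.552 J

The work done by the electric force is W_field = −ΔU = −q(V_B − V_A) = q(V_A − V_B).
At A: distances to the source charges are 0.124 m, 2.12 m; V_A = Σ kqᵢ/rᵢ = -3.96×10⁵ V.
At B: distances to the source charges are 1.24 m, 0.798 m; V_B = Σ kqᵢ/rᵢ = -1.34×10⁵ V.
ΔV = V_B − V_A = 2.62×10⁵ V.
W_field = −qΔV = −(-2.11×10⁻⁶ C)(2.62×10⁵ V) = 0.552 J.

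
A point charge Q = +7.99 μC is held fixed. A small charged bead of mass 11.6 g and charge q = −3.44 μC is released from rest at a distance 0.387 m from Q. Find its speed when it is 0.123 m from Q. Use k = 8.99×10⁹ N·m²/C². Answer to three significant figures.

Only the electrostatic force acts, so mechanical energy is conserved: ½mv² = U₁ − U₂ = kQq(1/r₁ − 1/r₂).
U₁ − U₂ = (8.99×10⁹ N·m²/C²)(7.99×10⁻⁶ C)(-3.44×10⁻⁶ C)(1/0.387 − 1/0.123) = 1.37 J.
v = √(2·1.37/0.0116) = 15.4 m/s.

15.4 m/s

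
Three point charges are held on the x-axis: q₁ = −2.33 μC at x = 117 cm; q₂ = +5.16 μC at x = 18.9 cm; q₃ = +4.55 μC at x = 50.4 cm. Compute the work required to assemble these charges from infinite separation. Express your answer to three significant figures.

0.417 J

The work to assemble the configuration equals its total potential energy, U = Σ kqᵢqⱼ/rᵢⱼ over all pairs.
Pair separations: r₁₂ = 0.981 m, r₁₃ = 0.666 m, r₂₃ = 0.315 m.
U = (-0.110) + (-0.143) + (0.670) = 0.417 J.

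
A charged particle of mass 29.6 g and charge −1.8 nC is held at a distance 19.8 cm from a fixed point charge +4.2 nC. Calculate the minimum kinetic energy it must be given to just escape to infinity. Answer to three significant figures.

To just escape, total mechanical energy must reach zero at infinity: ½mv²_min + U = 0, so ½mv²_min = −U = |kQq|/r.
|U| = |kQq|/r = (8.99×10⁹ N·m²/C²)(4.20×10⁻⁹)(1.80×10⁻⁹)/(0.198) = 3.43×10⁻⁷ J.

3.43×10⁻⁷ J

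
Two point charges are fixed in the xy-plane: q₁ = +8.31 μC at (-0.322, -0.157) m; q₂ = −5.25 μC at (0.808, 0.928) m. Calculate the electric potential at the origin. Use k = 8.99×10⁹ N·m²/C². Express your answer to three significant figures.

1.70×10⁵ V

Electric potential is a scalar, so the contributions from each charge add algebraically: V = Σ kqᵢ/rᵢ.
Distances from the field point to each charge: r₁ = 0.358 m, r₂ = 1.23 m.
V = k[(8.31×10⁻⁶)/(0.358) + (-5.25×10⁻⁶)/(1.23)] = 1.70×10⁵ V.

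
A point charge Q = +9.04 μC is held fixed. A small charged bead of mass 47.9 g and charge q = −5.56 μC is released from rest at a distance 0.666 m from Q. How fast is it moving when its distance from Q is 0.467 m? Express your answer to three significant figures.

Only the electrostatic force acts, so mechanical energy is conserved: ½mv² = U₁ − U₂ = kQq(1/r₁ − 1/r₂).
U₁ − U₂ = (8.99×10⁹ N·m²/C²)(9.04×10⁻⁶ C)(-5.56×10⁻⁶ C)(1/0.666 − 1/0.467) = 0.289 J.
v = √(2·0.289/0.0479) = 3.47 m/s.

3.47 m/s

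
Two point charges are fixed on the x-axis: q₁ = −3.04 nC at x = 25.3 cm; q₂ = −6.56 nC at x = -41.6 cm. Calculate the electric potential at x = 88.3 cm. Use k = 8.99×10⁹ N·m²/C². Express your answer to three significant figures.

Electric potential is a scalar, so the contributions from each charge add algebraically: V = Σ kqᵢ/rᵢ.
Distances from the field point to each charge: r₁ = 0.630 m, r₂ = 1.30 m.
V = k[(-3.04×10⁻⁹)/(0.630) + (-6.56×10⁻⁹)/(1.30)] = -88.8 V.

-88.8 V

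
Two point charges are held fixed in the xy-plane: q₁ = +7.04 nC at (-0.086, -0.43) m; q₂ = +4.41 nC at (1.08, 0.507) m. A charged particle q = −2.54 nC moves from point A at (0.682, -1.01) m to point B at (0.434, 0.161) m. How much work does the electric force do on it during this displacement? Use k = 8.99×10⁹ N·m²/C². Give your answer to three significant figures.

1.10×10⁻⁷ J

The work done by the electric force is W_field = −ΔU = −q(V_B − V_A) = q(V_A − V_B).
At A: distances to the source charges are 0.962 m, 1.57 m; V_A = Σ kqᵢ/rᵢ = 91.0 V.
At B: distances to the source charges are 0.787 m, 0.733 m; V_B = Σ kqᵢ/rᵢ = 134 V.
ΔV = V_B − V_A = 43.5 V.
W_field = −qΔV = −(-2.54×10⁻⁹ C)(43.5 V) = 1.10×10⁻⁷ J.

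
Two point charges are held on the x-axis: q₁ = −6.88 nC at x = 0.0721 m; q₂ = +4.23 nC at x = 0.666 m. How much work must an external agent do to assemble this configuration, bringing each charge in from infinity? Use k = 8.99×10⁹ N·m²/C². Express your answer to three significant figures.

The assembly work is the sum of pairwise potential energies, U = Σ_{i<j} kqᵢqⱼ/rᵢⱼ.
Pair separations: r₁₂ = 0.594 m.
U = (-4.41×10⁻⁷) = -4.41×10⁻⁷ J.

-4.41×10⁻⁷ J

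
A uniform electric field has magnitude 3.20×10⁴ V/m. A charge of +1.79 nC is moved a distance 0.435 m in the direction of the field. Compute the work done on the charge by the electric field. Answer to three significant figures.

The potential change for a displacement 0.435 m in the direction of the field is ΔV = −Ed = -1.39×10⁴ V.
W_field = −qΔV = 2.49×10⁻⁵ J.

2.49×10⁻⁵ J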